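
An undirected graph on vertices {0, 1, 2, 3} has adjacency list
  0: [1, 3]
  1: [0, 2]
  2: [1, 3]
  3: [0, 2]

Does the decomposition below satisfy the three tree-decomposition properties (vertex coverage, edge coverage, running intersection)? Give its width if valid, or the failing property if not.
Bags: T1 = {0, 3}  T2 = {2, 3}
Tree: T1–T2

No — vertex 1 appears in no bag.

A tree decomposition must satisfy three properties: every vertex lies in some bag; for every edge, both endpoints lie together in some bag; and for every vertex, the bags containing it form a connected subtree. Here vertex 1 appears in no bag, so the decomposition is invalid.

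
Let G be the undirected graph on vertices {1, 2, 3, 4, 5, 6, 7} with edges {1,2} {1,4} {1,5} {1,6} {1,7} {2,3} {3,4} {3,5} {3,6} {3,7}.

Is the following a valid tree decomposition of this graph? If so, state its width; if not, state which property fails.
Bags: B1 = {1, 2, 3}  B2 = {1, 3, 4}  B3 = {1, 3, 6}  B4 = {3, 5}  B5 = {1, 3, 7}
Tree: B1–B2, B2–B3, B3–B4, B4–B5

No — edge (1,5) lies in no bag.

A tree decomposition must satisfy three properties: every vertex lies in some bag; for every edge, both endpoints lie together in some bag; and for every vertex, the bags containing it form a connected subtree. Here edge (1,5) lies in no bag, so the decomposition is invalid.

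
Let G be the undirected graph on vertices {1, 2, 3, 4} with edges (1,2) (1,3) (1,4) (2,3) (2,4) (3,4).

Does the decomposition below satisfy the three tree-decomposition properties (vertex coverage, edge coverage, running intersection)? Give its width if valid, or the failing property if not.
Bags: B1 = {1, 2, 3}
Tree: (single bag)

No — vertex 4 appears in no bag.

A tree decomposition must satisfy three properties: every vertex lies in some bag; for every edge, both endpoints lie together in some bag; and for every vertex, the bags containing it form a connected subtree. Here vertex 4 appears in no bag, so the decomposition is invalid.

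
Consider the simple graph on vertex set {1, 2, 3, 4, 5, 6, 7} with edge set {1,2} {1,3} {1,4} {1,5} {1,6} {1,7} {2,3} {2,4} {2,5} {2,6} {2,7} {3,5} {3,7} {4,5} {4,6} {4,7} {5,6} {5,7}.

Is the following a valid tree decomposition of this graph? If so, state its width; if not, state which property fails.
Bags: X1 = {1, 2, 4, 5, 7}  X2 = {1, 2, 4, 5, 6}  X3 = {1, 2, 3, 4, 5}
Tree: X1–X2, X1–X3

No — edge (7,3) lies in no bag.

A tree decomposition must satisfy three properties: every vertex lies in some bag; for every edge, both endpoints lie together in some bag; and for every vertex, the bags containing it form a connected subtree. Here edge (7,3) lies in no bag, so the decomposition is invalid.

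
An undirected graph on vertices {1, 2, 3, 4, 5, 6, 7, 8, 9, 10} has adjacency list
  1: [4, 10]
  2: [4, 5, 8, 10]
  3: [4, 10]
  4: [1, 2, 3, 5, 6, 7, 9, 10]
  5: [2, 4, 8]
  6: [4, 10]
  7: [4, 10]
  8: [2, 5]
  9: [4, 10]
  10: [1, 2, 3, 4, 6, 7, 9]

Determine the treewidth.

A width-2 tree decomposition is:
Bags: B1 = {1, 4, 10}  B2 = {4, 9, 10}  B3 = {4, 6, 10}  B4 = {4, 7, 10}  B5 = {2, 4, 10}  B6 = {2, 4, 5}  B7 = {2, 5, 8}  B8 = {3, 4, 10}
Tree: B1–B2, B2–B3, B2–B4, B1–B5, B5–B6, B6–B7, B3–B8
Every bag has size at most 3, so the width is 3 − 1 = 2 and tw(G) ≤ 2. Conversely, {2, 5, 8} is a clique of size 3, and the vertices of any clique must share a bag in every tree decomposition; so some bag has ≥ 3 vertices and tw(G) ≥ 2. The upper and lower bounds meet at 2, so that is the treewidth.

2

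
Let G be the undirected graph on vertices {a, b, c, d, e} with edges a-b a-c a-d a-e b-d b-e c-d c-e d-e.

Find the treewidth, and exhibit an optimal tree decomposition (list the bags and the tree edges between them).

Each bag holds 4 vertices, so the decomposition has width 3, which upper-bounds the treewidth. On the other hand G contains the 4-clique {a, c, d, e}. A clique must lie in a single bag of any decomposition, so no decomposition can have width below 3. Hence tw(G) = 3 exactly.

Treewidth 3.
One such decomposition:
Bags: B1 = {a, c, d, e}  B2 = {a, b, d, e}
Tree: B1–B2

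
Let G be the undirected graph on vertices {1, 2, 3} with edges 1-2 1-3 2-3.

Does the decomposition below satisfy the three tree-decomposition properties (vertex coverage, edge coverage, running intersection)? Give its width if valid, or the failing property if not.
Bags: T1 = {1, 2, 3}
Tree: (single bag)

Yes; width 2.

Checking the three conditions: (i) the bags cover all of {1, 2, 3}; (ii) for each edge, some bag contains both endpoints; (iii) the bags containing any fixed vertex form a subtree. All hold, so the decomposition is valid with width 3 − 1 = 2.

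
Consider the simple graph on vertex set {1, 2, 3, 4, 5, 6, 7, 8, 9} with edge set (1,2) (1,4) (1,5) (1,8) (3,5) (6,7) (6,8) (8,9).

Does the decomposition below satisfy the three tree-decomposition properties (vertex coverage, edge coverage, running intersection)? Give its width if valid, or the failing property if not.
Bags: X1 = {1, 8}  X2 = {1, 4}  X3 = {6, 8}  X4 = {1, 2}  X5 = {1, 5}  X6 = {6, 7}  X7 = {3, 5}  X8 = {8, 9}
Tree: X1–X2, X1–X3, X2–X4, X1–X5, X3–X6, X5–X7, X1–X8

Checking the three conditions: (i) the bags cover all of {1, 2, 3, 4, 5, 6, 7, 8, 9}; (ii) for each edge, some bag contains both endpoints; (iii) the bags containing any fixed vertex form a subtree. All hold, so the decomposition is valid with width 2 − 1 = 1.

Yes; width 1.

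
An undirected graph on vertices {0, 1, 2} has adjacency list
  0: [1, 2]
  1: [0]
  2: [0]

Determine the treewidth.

A width-1 tree decomposition is:
Bags: B1 = {0, 2}  B2 = {0, 1}
Tree: B1–B2
Every bag has size at most 2, so the width is 2 − 1 = 1 and tw(G) ≤ 1. Since G has at least one edge (e.g. 2–0), it is not an edgeless graph, so tw(G) ≥ 1. Hence tw(G) = 1 exactly.

1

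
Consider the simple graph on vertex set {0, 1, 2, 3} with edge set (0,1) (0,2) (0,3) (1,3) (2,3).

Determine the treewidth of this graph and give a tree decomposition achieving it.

Every bag has size at most 3, so the width is 3 − 1 = 2 and tw(G) ≤ 2. On the other hand G contains the 3-clique {0, 1, 3}. A clique must lie in a single bag of any decomposition, so no decomposition can have width below 2. The upper and lower bounds meet at 2, so that is the treewidth.

Treewidth 2.
One optimal decomposition is:
Bags: B1 = {0, 1, 3}  B2 = {0, 2, 3}
Tree: B1–B2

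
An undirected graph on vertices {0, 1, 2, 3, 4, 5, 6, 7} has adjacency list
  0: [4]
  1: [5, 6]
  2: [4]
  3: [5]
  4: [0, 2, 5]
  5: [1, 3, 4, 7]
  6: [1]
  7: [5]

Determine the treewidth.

1

A width-1 tree decomposition is:
Bags: B1 = {4, 5}  B2 = {5, 7}  B3 = {0, 4}  B4 = {1, 5}  B5 = {2, 4}  B6 = {1, 6}  B7 = {3, 5}
Tree: B1–B2, B1–B3, B1–B4, B3–B5, B4–B6, B2–B7
The largest bag has 2 vertices, giving width 1; this decomposition certifies tw(G) ≤ 1. Since G has at least one edge (e.g. 4–5), it is not an edgeless graph, so tw(G) ≥ 1. Hence tw(G) = 1 exactly.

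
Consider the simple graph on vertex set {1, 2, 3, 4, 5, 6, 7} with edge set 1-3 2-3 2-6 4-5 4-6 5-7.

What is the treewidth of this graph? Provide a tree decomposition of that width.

Every bag has size at most 2, so the width is 2 − 1 = 1 and tw(G) ≤ 1. Any graph with an edge has treewidth ≥ 1, and G has the edge 7–5. The upper and lower bounds meet at 1, so that is the treewidth.

Treewidth 1.
Bags: B1 = {5, 7}  B2 = {4, 5}  B3 = {4, 6}  B4 = {2, 6}  B5 = {2, 3}  B6 = {1, 3}
Tree: B1–B2, B2–B3, B3–B4, B4–B5, B5–B6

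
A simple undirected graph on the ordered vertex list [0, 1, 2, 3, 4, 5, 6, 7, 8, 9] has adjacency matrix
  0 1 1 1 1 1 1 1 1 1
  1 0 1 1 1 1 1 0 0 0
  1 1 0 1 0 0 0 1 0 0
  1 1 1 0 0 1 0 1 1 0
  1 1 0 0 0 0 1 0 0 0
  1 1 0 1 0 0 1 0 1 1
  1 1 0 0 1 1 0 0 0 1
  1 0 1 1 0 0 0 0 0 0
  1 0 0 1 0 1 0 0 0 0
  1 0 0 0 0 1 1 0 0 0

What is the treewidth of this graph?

A width-3 tree decomposition is:
Bags: B1 = {0, 1, 5, 6}  B2 = {0, 1, 3, 5}  B3 = {0, 3, 5, 8}  B4 = {0, 1, 2, 3}  B5 = {0, 1, 4, 6}  B6 = {0, 2, 3, 7}  B7 = {0, 5, 6, 9}
Tree: B1–B2, B2–B3, B2–B4, B1–B5, B4–B6, B1–B7
The largest bag has 4 vertices, giving width 3; this decomposition certifies tw(G) ≤ 3. On the other hand G contains the 4-clique {0, 3, 5, 8}. A clique must lie in a single bag of any decomposition, so no decomposition can have width below 3. The upper and lower bounds meet at 3, so that is the treewidth.

3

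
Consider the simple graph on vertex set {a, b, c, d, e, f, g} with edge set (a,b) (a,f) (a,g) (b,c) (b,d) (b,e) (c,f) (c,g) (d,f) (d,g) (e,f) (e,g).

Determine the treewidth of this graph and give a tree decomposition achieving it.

Treewidth 3.
One such decomposition:
Bags: B1 = {b, d, f, g}  B2 = {b, c, f, g}  B3 = {b, e, f, g}  B4 = {a, b, f, g}
Tree: B1–B2, B2–B3, B3–B4

Every bag has size at most 4, so the width is 4 − 1 = 3 and tw(G) ≤ 3. For the lower bound: the 4 vertex sets {d,g}, {b,c}, {f}, {e} are disjoint, each induces a connected subgraph, and every pair is joined by at least one edge of G. Contracting each set to a single vertex therefore yields K_{4} as a minor, and since treewidth is minor-monotone, tw(G) ≥ tw(K_{4}) = 3. Therefore the treewidth is 3.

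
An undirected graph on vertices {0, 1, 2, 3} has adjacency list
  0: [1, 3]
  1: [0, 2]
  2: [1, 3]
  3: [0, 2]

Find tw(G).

A width-2 tree decomposition is:
Bags: B1 = {0, 1, 3}  B2 = {1, 2, 3}
Tree: B1–B2
Every bag has size at most 3, so the width is 3 − 1 = 2 and tw(G) ≤ 2. For the lower bound, G contains the cycle 3–0–1–2–3, so G is not a forest; only forests have treewidth ≤ 1, hence tw(G) ≥ 2. Combining the bounds, tw(G) = 2.

2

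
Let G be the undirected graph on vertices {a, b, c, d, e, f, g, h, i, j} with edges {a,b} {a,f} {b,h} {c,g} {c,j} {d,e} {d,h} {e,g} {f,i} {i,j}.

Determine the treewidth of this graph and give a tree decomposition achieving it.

Treewidth 2.
Bags: B1 = {b, d, h}  B2 = {b, d, e}  B3 = {b, e, g}  B4 = {b, c, g}  B5 = {b, c, j}  B6 = {b, i, j}  B7 = {b, f, i}  B8 = {a, b, f}
Tree: B1–B2, B2–B3, B3–B4, B4–B5, B5–B6, B6–B7, B7–B8

Each bag holds 3 vertices, so the decomposition has width 2, which upper-bounds the treewidth. For the lower bound, G contains the cycle b–h–d–e–g–c–j–i–f–a–b, so G is not a forest; only forests have treewidth ≤ 1, hence tw(G) ≥ 2. Hence tw(G) = 2 exactly.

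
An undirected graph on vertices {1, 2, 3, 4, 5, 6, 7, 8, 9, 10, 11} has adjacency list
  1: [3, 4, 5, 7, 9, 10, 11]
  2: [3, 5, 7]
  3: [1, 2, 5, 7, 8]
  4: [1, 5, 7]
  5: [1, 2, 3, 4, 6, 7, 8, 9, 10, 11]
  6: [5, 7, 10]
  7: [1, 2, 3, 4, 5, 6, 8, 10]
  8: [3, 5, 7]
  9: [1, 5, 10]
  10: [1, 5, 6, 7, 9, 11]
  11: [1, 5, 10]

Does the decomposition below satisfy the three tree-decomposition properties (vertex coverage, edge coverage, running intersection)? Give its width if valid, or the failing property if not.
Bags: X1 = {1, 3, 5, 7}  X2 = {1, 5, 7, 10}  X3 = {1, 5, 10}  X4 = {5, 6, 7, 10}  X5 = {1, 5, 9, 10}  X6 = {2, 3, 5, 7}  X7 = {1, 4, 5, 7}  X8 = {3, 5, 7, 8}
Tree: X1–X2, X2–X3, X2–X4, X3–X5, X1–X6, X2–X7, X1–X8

A tree decomposition must satisfy three properties: every vertex lies in some bag; for every edge, both endpoints lie together in some bag; and for every vertex, the bags containing it form a connected subtree. Here vertex 11 appears in no bag, so the decomposition is invalid.

No — vertex 11 appears in no bag.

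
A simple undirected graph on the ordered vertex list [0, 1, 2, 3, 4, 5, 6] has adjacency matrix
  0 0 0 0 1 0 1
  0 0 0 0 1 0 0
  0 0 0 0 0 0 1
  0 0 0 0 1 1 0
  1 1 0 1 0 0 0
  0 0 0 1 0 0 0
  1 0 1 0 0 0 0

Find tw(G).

A width-1 tree decomposition is:
Bags: B1 = {0, 4}  B2 = {0, 6}  B3 = {1, 4}  B4 = {2, 6}  B5 = {3, 4}  B6 = {3, 5}
Tree: B1–B2, B1–B3, B2–B4, B3–B5, B5–B6
Every bag has size at most 2, so the width is 2 − 1 = 1 and tw(G) ≤ 1. Since G has at least one edge (e.g. 4–0), it is not an edgeless graph, so tw(G) ≥ 1. Combining the bounds, tw(G) = 1.

1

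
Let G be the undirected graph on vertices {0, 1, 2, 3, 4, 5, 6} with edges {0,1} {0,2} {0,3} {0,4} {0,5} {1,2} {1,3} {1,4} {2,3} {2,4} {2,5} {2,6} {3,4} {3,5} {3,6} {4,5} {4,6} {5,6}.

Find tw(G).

A width-4 tree decomposition is:
Bags: B1 = {0, 2, 3, 4, 5}  B2 = {0, 1, 2, 3, 4}  B3 = {2, 3, 4, 5, 6}
Tree: B1–B2, B1–B3
The largest bag has 5 vertices, giving width 4; this decomposition certifies tw(G) ≤ 4. Conversely, {0, 1, 2, 3, 4} is a clique of size 5, and the vertices of any clique must share a bag in every tree decomposition; so some bag has ≥ 5 vertices and tw(G) ≥ 4. Hence tw(G) = 4 exactly.

4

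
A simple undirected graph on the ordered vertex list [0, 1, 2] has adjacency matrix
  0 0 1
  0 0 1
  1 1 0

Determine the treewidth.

1

A width-1 tree decomposition is:
Bags: B1 = {0, 2}  B2 = {1, 2}
Tree: B1–B2
Each bag holds 2 vertices, so the decomposition has width 1, which upper-bounds the treewidth. Any graph with an edge has treewidth ≥ 1, and G has the edge 2–0. The upper and lower bounds meet at 1, so that is the treewidth.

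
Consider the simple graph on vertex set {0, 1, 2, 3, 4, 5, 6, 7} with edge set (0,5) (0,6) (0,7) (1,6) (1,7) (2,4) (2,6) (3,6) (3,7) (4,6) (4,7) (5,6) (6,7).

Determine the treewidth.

2

A width-2 tree decomposition is:
Bags: B1 = {0, 6, 7}  B2 = {4, 6, 7}  B3 = {2, 4, 6}  B4 = {1, 6, 7}  B5 = {3, 6, 7}  B6 = {0, 5, 6}
Tree: B1–B2, B2–B3, B1–B4, B4–B5, B1–B6
Every bag has size at most 3, so the width is 3 − 1 = 2 and tw(G) ≤ 2. On the other hand G contains the 3-clique {2, 4, 6}. A clique must lie in a single bag of any decomposition, so no decomposition can have width below 2. The upper and lower bounds meet at 2, so that is the treewidth.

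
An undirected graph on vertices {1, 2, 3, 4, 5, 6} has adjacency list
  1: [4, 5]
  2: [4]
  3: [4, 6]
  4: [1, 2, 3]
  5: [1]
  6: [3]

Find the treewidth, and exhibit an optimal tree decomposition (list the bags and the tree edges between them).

The largest bag has 2 vertices, giving width 1; this decomposition certifies tw(G) ≤ 1. Any graph with an edge has treewidth ≥ 1, and G has the edge 3–4. The upper and lower bounds meet at 1, so that is the treewidth.

Treewidth 1.
One optimal decomposition is:
Bags: B1 = {3, 4}  B2 = {1, 4}  B3 = {2, 4}  B4 = {1, 5}  B5 = {3, 6}
Tree: B1–B2, B2–B3, B2–B4, B1–B5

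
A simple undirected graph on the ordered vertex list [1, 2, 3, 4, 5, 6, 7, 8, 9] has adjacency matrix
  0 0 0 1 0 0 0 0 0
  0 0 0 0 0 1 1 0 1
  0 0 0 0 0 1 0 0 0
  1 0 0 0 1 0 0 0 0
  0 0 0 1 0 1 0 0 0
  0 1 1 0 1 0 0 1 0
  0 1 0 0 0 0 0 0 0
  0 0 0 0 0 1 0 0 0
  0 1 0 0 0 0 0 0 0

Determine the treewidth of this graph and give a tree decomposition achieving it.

Each bag holds 2 vertices, so the decomposition has width 1, which upper-bounds the treewidth. Any graph with an edge has treewidth ≥ 1, and G has the edge 6–8. Combining the bounds, tw(G) = 1.

Treewidth 1.
One such decomposition:
Bags: B1 = {6, 8}  B2 = {5, 6}  B3 = {2, 6}  B4 = {4, 5}  B5 = {2, 9}  B6 = {1, 4}  B7 = {3, 6}  B8 = {2, 7}
Tree: B1–B2, B1–B3, B2–B4, B3–B5, B4–B6, B1–B7, B5–B8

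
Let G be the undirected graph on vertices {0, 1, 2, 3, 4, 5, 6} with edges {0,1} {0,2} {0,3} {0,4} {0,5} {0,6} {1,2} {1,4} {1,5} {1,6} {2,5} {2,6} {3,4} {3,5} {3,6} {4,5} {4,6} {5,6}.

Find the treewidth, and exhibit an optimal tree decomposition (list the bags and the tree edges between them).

Treewidth 4.
Bags: B1 = {0, 1, 4, 5, 6}  B2 = {0, 3, 4, 5, 6}  B3 = {0, 1, 2, 5, 6}
Tree: B1–B2, B1–B3

Every bag has size at most 5, so the width is 5 − 1 = 4 and tw(G) ≤ 4. On the other hand G contains the 5-clique {0, 1, 2, 5, 6}. A clique must lie in a single bag of any decomposition, so no decomposition can have width below 4. Therefore the treewidth is 4.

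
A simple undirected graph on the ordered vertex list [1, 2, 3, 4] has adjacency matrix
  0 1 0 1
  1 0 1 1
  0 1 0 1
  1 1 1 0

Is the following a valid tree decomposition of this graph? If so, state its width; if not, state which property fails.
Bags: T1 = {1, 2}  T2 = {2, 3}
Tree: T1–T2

A tree decomposition must satisfy three properties: every vertex lies in some bag; for every edge, both endpoints lie together in some bag; and for every vertex, the bags containing it form a connected subtree. Here vertex 4 appears in no bag, so the decomposition is invalid.

No — vertex 4 appears in no bag.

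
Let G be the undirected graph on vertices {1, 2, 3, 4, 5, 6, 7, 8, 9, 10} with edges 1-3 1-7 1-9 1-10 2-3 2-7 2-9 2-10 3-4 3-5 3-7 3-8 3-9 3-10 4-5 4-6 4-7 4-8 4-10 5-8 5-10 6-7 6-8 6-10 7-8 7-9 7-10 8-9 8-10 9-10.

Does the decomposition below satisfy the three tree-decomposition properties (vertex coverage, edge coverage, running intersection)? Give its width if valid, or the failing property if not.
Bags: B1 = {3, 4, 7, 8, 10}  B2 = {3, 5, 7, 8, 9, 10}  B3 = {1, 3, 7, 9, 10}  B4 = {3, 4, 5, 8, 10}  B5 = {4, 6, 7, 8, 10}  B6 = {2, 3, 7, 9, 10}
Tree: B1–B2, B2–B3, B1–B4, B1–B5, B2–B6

No — bags containing vertex 5 are not connected in the tree.

A tree decomposition must satisfy three properties: every vertex lies in some bag; for every edge, both endpoints lie together in some bag; and for every vertex, the bags containing it form a connected subtree. Here bags containing vertex 5 are not connected in the tree, so the decomposition is invalid.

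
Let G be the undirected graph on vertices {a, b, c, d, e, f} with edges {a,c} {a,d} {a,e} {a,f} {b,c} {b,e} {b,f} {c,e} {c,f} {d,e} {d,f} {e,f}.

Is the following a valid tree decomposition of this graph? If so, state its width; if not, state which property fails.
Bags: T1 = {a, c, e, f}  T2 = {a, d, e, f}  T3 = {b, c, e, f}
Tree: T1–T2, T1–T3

Checking the three conditions: (i) the bags cover all of {a, b, c, d, e, f}; (ii) for each edge, some bag contains both endpoints; (iii) the bags containing any fixed vertex form a subtree. All hold, so the decomposition is valid with width 4 − 1 = 3.

Yes; width 3.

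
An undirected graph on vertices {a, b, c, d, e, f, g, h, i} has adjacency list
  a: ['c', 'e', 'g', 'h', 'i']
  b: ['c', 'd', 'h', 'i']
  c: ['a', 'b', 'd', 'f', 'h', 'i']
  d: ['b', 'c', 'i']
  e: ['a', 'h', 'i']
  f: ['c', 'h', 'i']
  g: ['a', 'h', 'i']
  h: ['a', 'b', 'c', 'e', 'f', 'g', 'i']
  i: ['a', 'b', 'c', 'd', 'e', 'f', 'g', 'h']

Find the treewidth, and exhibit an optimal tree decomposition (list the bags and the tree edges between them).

Treewidth 3.
Bags: B1 = {a, g, h, i}  B2 = {a, c, h, i}  B3 = {b, c, h, i}  B4 = {a, e, h, i}  B5 = {b, c, d, i}  B6 = {c, f, h, i}
Tree: B1–B2, B2–B3, B2–B4, B3–B5, B3–B6

Each bag holds 4 vertices, so the decomposition has width 3, which upper-bounds the treewidth. For the lower bound, the 4 vertices {b, c, d, i} are pairwise adjacent, and any tree decomposition puts a clique entirely inside one bag — forcing width ≥ 3. Hence tw(G) = 3 exactly.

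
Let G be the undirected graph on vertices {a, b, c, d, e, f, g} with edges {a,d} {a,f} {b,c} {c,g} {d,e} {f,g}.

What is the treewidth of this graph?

A width-1 tree decomposition is:
Bags: B1 = {b, c}  B2 = {c, g}  B3 = {f, g}  B4 = {a, f}  B5 = {a, d}  B6 = {d, e}
Tree: B1–B2, B2–B3, B3–B4, B4–B5, B5–B6
Every bag has size at most 2, so the width is 2 − 1 = 1 and tw(G) ≤ 1. Any graph with an edge has treewidth ≥ 1, and G has the edge b–c. The upper and lower bounds meet at 1, so that is the treewidth.

1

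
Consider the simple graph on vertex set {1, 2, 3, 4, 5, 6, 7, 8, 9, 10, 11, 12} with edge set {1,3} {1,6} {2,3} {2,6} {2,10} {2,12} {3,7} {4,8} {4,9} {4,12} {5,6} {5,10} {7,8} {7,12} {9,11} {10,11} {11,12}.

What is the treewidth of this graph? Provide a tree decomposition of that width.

Each bag holds 4 vertices, so the decomposition has width 3, which upper-bounds the treewidth. For the lower bound: the 4 vertex sets {1,5,6}, {10}, {2}, {3,7,11,12} are disjoint, each induces a connected subgraph, and every pair is joined by at least one edge of G. Contracting each set to a single vertex therefore yields K_{4} as a minor, and since treewidth is minor-monotone, tw(G) ≥ tw(K_{4}) = 3. Combining the bounds, tw(G) = 3.

Treewidth 3.
One optimal decomposition is:
Bags: B1 = {1, 5, 6, 10}  B2 = {1, 2, 6, 10}  B3 = {1, 2, 3, 10}  B4 = {2, 3, 10, 11}  B5 = {2, 3, 11, 12}  B6 = {3, 7, 11, 12}  B7 = {7, 9, 11, 12}  B8 = {4, 7, 9, 12}  B9 = {4, 7, 8, 9}
Tree: B1–B2, B2–B3, B3–B4, B4–B5, B5–B6, B6–B7, B7–B8, B8–B9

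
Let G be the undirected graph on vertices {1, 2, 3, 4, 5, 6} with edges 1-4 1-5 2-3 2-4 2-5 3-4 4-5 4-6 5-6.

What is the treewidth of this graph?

2

A width-2 tree decomposition is:
Bags: B1 = {2, 3, 4}  B2 = {2, 4, 5}  B3 = {4, 5, 6}  B4 = {1, 4, 5}
Tree: B1–B2, B2–B3, B2–B4
Every bag has size at most 3, so the width is 3 − 1 = 2 and tw(G) ≤ 2. For the lower bound, the 3 vertices {2, 3, 4} are pairwise adjacent, and any tree decomposition puts a clique entirely inside one bag — forcing width ≥ 2. The upper and lower bounds meet at 2, so that is the treewidth.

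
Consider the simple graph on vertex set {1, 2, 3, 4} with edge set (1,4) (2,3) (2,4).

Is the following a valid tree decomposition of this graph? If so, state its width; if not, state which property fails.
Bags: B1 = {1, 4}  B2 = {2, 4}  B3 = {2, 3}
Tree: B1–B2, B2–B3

Yes; width 1.

Every vertex of G appears in some bag (union = {1, 2, 3, 4}); every edge is covered by a bag; and for each vertex v the set of bags containing v is connected in the bag tree. The decomposition is therefore valid. The largest bag has 2 vertices, so the width is 1.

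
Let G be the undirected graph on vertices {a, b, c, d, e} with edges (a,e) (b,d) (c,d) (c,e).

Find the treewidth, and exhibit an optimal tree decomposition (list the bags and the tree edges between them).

Treewidth 1.
One such decomposition:
Bags: B1 = {a, e}  B2 = {c, e}  B3 = {c, d}  B4 = {b, d}
Tree: B1–B2, B2–B3, B3–B4

Every bag has size at most 2, so the width is 2 − 1 = 1 and tw(G) ≤ 1. G has an edge, so its treewidth is at least 1. The upper and lower bounds meet at 1, so that is the treewidth.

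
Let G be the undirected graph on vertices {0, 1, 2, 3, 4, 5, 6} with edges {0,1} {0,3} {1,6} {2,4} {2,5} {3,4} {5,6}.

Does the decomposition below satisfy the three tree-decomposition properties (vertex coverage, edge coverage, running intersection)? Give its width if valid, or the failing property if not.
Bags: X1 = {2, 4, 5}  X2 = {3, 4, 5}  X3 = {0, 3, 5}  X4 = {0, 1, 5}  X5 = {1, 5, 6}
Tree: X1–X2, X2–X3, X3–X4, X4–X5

Yes; width 2.

Every vertex of G appears in some bag (union = {0, 1, 2, 3, 4, 5, 6}); every edge is covered by a bag; and for each vertex v the set of bags containing v is connected in the bag tree. The decomposition is therefore valid. The largest bag has 3 vertices, so the width is 2.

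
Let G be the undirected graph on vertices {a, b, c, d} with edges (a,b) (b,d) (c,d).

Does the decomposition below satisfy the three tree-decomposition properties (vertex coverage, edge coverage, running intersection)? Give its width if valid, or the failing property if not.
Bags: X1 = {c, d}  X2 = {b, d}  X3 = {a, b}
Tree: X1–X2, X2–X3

Every vertex of G appears in some bag (union = {a, b, c, d}); every edge is covered by a bag; and for each vertex v the set of bags containing v is connected in the bag tree. The decomposition is therefore valid. The largest bag has 2 vertices, so the width is 1.

Yes; width 1.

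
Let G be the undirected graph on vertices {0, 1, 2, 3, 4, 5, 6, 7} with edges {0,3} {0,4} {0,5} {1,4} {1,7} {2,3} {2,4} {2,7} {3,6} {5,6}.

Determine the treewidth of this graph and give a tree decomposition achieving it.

Every bag has size at most 3, so the width is 3 − 1 = 2 and tw(G) ≤ 2. Since 6–5–0–3–6 is a cycle in G, G is not acyclic. Forests are exactly the graphs of treewidth ≤ 1, so tw(G) ≥ 2. Hence tw(G) = 2 exactly.

Treewidth 2.
Bags: B1 = {3, 5, 6}  B2 = {0, 3, 5}  B3 = {0, 2, 3}  B4 = {0, 2, 4}  B5 = {2, 4, 7}  B6 = {1, 4, 7}
Tree: B1–B2, B2–B3, B3–B4, B4–B5, B5–B6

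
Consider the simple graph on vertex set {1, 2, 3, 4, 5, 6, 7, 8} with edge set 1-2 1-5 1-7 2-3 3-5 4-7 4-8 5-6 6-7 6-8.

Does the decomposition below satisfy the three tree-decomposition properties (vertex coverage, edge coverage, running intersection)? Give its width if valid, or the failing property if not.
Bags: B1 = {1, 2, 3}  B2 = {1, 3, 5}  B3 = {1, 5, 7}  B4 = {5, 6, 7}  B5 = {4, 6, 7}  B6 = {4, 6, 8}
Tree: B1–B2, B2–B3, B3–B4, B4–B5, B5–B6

Vertex coverage: the bags together contain {1, 2, 3, 4, 5, 6, 7, 8}, the full vertex set. Edge coverage: each edge of G has both endpoints in at least one bag. Running intersection: for every vertex, the bags containing it form a connected subtree. All three properties hold, so this is a valid tree decomposition of width max|bag| − 1 = 2, and hence tw(G) ≤ 2.

Yes; width 2.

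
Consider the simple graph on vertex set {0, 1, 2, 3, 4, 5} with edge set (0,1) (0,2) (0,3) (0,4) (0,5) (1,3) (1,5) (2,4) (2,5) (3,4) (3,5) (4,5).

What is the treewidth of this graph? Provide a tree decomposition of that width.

The largest bag has 4 vertices, giving width 3; this decomposition certifies tw(G) ≤ 3. For the lower bound, the 4 vertices {0, 2, 4, 5} are pairwise adjacent, and any tree decomposition puts a clique entirely inside one bag — forcing width ≥ 3. Hence tw(G) = 3 exactly.

Treewidth 3.
Bags: B1 = {0, 3, 4, 5}  B2 = {0, 2, 4, 5}  B3 = {0, 1, 3, 5}
Tree: B1–B2, B1–B3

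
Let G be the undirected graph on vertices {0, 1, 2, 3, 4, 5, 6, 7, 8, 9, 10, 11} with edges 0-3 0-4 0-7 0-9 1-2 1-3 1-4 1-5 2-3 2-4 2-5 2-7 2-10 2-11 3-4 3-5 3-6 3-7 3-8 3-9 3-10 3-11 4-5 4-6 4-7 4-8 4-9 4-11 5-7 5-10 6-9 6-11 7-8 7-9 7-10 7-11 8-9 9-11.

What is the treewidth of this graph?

A width-4 tree decomposition is:
Bags: B1 = {2, 3, 4, 7, 11}  B2 = {2, 3, 4, 5, 7}  B3 = {3, 4, 7, 9, 11}  B4 = {2, 3, 5, 7, 10}  B5 = {1, 2, 3, 4, 5}  B6 = {3, 4, 6, 9, 11}  B7 = {3, 4, 7, 8, 9}  B8 = {0, 3, 4, 7, 9}
Tree: B1–B2, B1–B3, B2–B4, B2–B5, B3–B6, B3–B7, B3–B8
Every bag has size at most 5, so the width is 5 − 1 = 4 and tw(G) ≤ 4. On the other hand G contains the 5-clique {2, 3, 5, 7, 10}. A clique must lie in a single bag of any decomposition, so no decomposition can have width below 4. The upper and lower bounds meet at 4, so that is the treewidth.

4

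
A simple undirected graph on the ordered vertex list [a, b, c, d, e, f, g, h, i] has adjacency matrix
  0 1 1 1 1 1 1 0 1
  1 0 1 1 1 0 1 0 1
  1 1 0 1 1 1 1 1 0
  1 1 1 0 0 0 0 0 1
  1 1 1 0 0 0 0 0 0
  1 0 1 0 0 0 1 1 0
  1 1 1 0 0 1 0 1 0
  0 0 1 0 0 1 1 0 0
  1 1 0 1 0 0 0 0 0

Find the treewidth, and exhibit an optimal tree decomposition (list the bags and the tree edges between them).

The largest bag has 4 vertices, giving width 3; this decomposition certifies tw(G) ≤ 3. Conversely, {c, f, g, h} is a clique of size 4, and the vertices of any clique must share a bag in every tree decomposition; so some bag has ≥ 4 vertices and tw(G) ≥ 3. Hence tw(G) = 3 exactly.

Treewidth 3.
Bags: B1 = {c, f, g, h}  B2 = {a, c, f, g}  B3 = {a, b, c, g}  B4 = {a, b, c, d}  B5 = {a, b, d, i}  B6 = {a, b, c, e}
Tree: B1–B2, B2–B3, B3–B4, B4–B5, B3–B6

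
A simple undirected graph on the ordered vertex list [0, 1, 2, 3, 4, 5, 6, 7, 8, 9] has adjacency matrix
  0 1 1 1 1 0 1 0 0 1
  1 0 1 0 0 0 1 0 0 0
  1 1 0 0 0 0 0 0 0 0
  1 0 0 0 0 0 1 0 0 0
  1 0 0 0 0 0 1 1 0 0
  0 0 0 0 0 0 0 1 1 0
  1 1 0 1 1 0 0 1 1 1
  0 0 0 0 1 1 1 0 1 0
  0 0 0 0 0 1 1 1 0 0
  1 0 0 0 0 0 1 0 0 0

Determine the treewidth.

A width-2 tree decomposition is:
Bags: B1 = {0, 4, 6}  B2 = {0, 3, 6}  B3 = {0, 1, 6}  B4 = {4, 6, 7}  B5 = {6, 7, 8}  B6 = {5, 7, 8}  B7 = {0, 6, 9}  B8 = {0, 1, 2}
Tree: B1–B2, B1–B3, B1–B4, B4–B5, B5–B6, B3–B7, B3–B8
Each bag holds 3 vertices, so the decomposition has width 2, which upper-bounds the treewidth. On the other hand G contains the 3-clique {0, 1, 2}. A clique must lie in a single bag of any decomposition, so no decomposition can have width below 2. The upper and lower bounds meet at 2, so that is the treewidth.

2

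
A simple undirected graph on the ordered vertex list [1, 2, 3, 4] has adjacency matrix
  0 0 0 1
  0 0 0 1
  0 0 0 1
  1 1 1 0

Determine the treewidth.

A width-1 tree decomposition is:
Bags: B1 = {1, 4}  B2 = {3, 4}  B3 = {2, 4}
Tree: B1–B2, B2–B3
Every bag has size at most 2, so the width is 2 − 1 = 1 and tw(G) ≤ 1. Any graph with an edge has treewidth ≥ 1, and G has the edge 1–4. Combining the bounds, tw(G) = 1.

1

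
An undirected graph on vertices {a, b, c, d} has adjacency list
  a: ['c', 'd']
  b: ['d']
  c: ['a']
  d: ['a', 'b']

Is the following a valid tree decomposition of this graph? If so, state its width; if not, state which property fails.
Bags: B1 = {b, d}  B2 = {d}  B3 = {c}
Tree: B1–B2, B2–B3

No — vertex a appears in no bag.

A tree decomposition must satisfy three properties: every vertex lies in some bag; for every edge, both endpoints lie together in some bag; and for every vertex, the bags containing it form a connected subtree. Here vertex a appears in no bag, so the decomposition is invalid.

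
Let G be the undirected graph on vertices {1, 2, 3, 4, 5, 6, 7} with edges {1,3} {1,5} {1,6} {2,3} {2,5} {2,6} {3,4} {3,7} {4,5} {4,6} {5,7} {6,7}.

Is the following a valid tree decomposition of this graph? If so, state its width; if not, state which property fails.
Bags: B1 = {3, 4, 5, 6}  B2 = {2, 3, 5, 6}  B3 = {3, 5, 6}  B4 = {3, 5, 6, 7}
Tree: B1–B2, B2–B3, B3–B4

A tree decomposition must satisfy three properties: every vertex lies in some bag; for every edge, both endpoints lie together in some bag; and for every vertex, the bags containing it form a connected subtree. Here vertex 1 appears in no bag, so the decomposition is invalid.

No — vertex 1 appears in no bag.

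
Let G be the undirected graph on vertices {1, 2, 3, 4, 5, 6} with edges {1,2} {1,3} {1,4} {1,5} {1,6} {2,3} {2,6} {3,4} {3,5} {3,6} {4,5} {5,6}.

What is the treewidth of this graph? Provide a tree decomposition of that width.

Treewidth 3.
Bags: B1 = {1, 3, 5, 6}  B2 = {1, 2, 3, 6}  B3 = {1, 3, 4, 5}
Tree: B1–B2, B1–B3

The largest bag has 4 vertices, giving width 3; this decomposition certifies tw(G) ≤ 3. On the other hand G contains the 4-clique {1, 2, 3, 6}. A clique must lie in a single bag of any decomposition, so no decomposition can have width below 3. The upper and lower bounds meet at 3, so that is the treewidth.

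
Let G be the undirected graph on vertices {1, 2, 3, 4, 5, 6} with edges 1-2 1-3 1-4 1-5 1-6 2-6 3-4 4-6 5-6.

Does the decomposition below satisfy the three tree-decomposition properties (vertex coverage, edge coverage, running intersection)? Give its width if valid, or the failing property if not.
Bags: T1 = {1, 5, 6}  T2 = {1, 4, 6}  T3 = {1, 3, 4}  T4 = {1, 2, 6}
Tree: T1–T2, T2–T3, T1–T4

Every vertex of G appears in some bag (union = {1, 2, 3, 4, 5, 6}); every edge is covered by a bag; and for each vertex v the set of bags containing v is connected in the bag tree. The decomposition is therefore valid. The largest bag has 3 vertices, so the width is 2.

Yes; width 2.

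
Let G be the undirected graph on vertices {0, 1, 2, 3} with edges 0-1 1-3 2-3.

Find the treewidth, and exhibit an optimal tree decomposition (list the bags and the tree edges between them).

Treewidth 1.
Bags: B1 = {2, 3}  B2 = {1, 3}  B3 = {0, 1}
Tree: B1–B2, B2–B3

The largest bag has 2 vertices, giving width 1; this decomposition certifies tw(G) ≤ 1. Any graph with an edge has treewidth ≥ 1, and G has the edge 2–3. Hence tw(G) = 1 exactly.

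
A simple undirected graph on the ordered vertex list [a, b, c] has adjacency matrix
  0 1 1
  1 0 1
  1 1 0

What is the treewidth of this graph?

2

A width-2 tree decomposition is:
Bags: B1 = {a, b, c}
Tree: (single bag)
With just one bag of size 3, the width is 3 − 1 = 2, so tw(G) ≤ 2. For the lower bound, the 3 vertices {a, b, c} are pairwise adjacent, and any tree decomposition puts a clique entirely inside one bag — forcing width ≥ 2. Hence tw(G) = 2 exactly.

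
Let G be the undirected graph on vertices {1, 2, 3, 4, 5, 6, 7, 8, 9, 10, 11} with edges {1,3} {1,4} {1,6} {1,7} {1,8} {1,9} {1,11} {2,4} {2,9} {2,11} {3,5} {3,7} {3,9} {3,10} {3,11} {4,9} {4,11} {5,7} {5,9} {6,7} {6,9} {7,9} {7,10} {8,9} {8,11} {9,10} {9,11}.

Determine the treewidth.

A width-3 tree decomposition is:
Bags: B1 = {1, 3, 7, 9}  B2 = {1, 3, 9, 11}  B3 = {1, 4, 9, 11}  B4 = {1, 6, 7, 9}  B5 = {2, 4, 9, 11}  B6 = {3, 7, 9, 10}  B7 = {1, 8, 9, 11}  B8 = {3, 5, 7, 9}
Tree: B1–B2, B2–B3, B1–B4, B3–B5, B1–B6, B3–B7, B6–B8
Every bag has size at most 4, so the width is 4 − 1 = 3 and tw(G) ≤ 3. Conversely, {1, 8, 9, 11} is a clique of size 4, and the vertices of any clique must share a bag in every tree decomposition; so some bag has ≥ 4 vertices and tw(G) ≥ 3. Combining the bounds, tw(G) = 3.

3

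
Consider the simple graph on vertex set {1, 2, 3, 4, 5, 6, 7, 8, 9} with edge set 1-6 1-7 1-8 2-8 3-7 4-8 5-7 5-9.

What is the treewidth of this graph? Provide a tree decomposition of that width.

Each bag holds 2 vertices, so the decomposition has width 1, which upper-bounds the treewidth. G has an edge, so its treewidth is at least 1. Hence tw(G) = 1 exactly.

Treewidth 1.
One optimal decomposition is:
Bags: B1 = {5, 7}  B2 = {3, 7}  B3 = {1, 7}  B4 = {1, 6}  B5 = {5, 9}  B6 = {1, 8}  B7 = {2, 8}  B8 = {4, 8}
Tree: B1–B2, B2–B3, B3–B4, B1–B5, B3–B6, B6–B7, B7–B8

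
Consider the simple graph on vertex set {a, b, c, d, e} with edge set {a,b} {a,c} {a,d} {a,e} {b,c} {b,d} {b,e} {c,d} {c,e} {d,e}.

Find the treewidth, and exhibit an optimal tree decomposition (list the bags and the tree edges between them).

With just one bag of size 5, the width is 5 − 1 = 4, so tw(G) ≤ 4. For the lower bound, the 5 vertices {a, b, c, d, e} are pairwise adjacent, and any tree decomposition puts a clique entirely inside one bag — forcing width ≥ 4. The upper and lower bounds meet at 4, so that is the treewidth.

Treewidth 4.
One optimal decomposition is:
Bags: B1 = {a, b, c, d, e}
Tree: (single bag)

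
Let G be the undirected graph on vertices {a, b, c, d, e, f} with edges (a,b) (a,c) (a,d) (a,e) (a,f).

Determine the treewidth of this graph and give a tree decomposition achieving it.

Treewidth 1.
One optimal decomposition is:
Bags: B1 = {a, d}  B2 = {a, e}  B3 = {a, f}  B4 = {a, b}  B5 = {a, c}
Tree: B1–B2, B1–B3, B3–B4, B3–B5

The largest bag has 2 vertices, giving width 1; this decomposition certifies tw(G) ≤ 1. Since G has at least one edge (e.g. d–a), it is not an edgeless graph, so tw(G) ≥ 1. The upper and lower bounds meet at 1, so that is the treewidth.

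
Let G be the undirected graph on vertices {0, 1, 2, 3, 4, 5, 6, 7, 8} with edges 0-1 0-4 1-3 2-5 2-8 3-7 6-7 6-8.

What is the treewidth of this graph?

1

A width-1 tree decomposition is:
Bags: B1 = {2, 5}  B2 = {2, 8}  B3 = {6, 8}  B4 = {6, 7}  B5 = {3, 7}  B6 = {1, 3}  B7 = {0, 1}  B8 = {0, 4}
Tree: B1–B2, B2–B3, B3–B4, B4–B5, B5–B6, B6–B7, B7–B8
The largest bag has 2 vertices, giving width 1; this decomposition certifies tw(G) ≤ 1. G has an edge, so its treewidth is at least 1. The upper and lower bounds meet at 1, so that is the treewidth.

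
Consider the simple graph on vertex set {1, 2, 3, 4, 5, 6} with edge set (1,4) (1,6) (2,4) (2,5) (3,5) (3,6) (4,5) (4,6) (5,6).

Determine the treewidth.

A width-2 tree decomposition is:
Bags: B1 = {2, 4, 5}  B2 = {4, 5, 6}  B3 = {3, 5, 6}  B4 = {1, 4, 6}
Tree: B1–B2, B2–B3, B2–B4
Each bag holds 3 vertices, so the decomposition has width 2, which upper-bounds the treewidth. Conversely, {3, 5, 6} is a clique of size 3, and the vertices of any clique must share a bag in every tree decomposition; so some bag has ≥ 3 vertices and tw(G) ≥ 2. The upper and lower bounds meet at 2, so that is the treewidth.

2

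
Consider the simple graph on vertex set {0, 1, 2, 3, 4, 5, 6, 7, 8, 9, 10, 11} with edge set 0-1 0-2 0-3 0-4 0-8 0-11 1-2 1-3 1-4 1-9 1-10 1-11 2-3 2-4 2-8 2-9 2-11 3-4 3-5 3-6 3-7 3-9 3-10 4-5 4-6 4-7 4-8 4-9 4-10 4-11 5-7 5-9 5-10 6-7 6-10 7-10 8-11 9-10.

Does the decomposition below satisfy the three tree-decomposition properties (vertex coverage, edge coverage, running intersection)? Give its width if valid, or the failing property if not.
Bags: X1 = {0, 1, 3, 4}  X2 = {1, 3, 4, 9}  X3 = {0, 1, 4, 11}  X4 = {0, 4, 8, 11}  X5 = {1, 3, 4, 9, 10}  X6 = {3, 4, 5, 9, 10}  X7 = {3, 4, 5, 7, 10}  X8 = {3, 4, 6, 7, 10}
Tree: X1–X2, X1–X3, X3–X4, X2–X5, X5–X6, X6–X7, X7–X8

No — vertex 2 appears in no bag.

A tree decomposition must satisfy three properties: every vertex lies in some bag; for every edge, both endpoints lie together in some bag; and for every vertex, the bags containing it form a connected subtree. Here vertex 2 appears in no bag, so the decomposition is invalid.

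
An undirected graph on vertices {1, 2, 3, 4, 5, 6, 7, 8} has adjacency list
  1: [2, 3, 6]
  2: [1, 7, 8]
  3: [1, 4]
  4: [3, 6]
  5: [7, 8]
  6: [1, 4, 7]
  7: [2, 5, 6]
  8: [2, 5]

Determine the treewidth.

2

A width-2 tree decomposition is:
Bags: B1 = {1, 3, 4}  B2 = {1, 4, 6}  B3 = {1, 2, 6}  B4 = {2, 6, 7}  B5 = {2, 7, 8}  B6 = {5, 7, 8}
Tree: B1–B2, B2–B3, B3–B4, B4–B5, B5–B6
Every bag has size at most 3, so the width is 3 − 1 = 2 and tw(G) ≤ 2. The edges 3–4–6–1–3 form a cycle, so G is not a tree and its treewidth is at least 2. The upper and lower bounds meet at 2, so that is the treewidth.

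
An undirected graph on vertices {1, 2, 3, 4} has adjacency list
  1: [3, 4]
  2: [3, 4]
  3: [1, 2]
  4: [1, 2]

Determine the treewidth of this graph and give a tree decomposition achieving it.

Every bag has size at most 3, so the width is 3 − 1 = 2 and tw(G) ≤ 2. For the lower bound, G contains the cycle 2–3–1–4–2, so G is not a forest; only forests have treewidth ≤ 1, hence tw(G) ≥ 2. Hence tw(G) = 2 exactly.

Treewidth 2.
Bags: B1 = {1, 2, 3}  B2 = {1, 2, 4}
Tree: B1–B2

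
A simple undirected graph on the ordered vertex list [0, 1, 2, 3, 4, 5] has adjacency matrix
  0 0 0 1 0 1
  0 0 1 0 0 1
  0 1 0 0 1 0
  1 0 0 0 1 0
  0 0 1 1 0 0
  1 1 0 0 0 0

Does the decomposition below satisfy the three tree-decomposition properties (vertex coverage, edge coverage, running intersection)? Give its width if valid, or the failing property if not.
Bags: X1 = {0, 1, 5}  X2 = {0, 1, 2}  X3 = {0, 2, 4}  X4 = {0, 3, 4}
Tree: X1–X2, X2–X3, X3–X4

Yes; width 2.

Vertex coverage: the bags together contain {0, 1, 2, 3, 4, 5}, the full vertex set. Edge coverage: each edge of G has both endpoints in at least one bag. Running intersection: for every vertex, the bags containing it form a connected subtree. All three properties hold, so this is a valid tree decomposition of width max|bag| − 1 = 2, and hence tw(G) ≤ 2.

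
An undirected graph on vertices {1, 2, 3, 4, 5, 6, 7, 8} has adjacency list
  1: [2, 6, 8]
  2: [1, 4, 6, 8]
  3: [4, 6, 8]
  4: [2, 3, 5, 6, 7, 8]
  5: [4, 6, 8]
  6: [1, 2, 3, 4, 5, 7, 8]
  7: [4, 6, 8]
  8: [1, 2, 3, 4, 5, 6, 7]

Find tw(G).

A width-3 tree decomposition is:
Bags: B1 = {4, 6, 7, 8}  B2 = {2, 4, 6, 8}  B3 = {3, 4, 6, 8}  B4 = {1, 2, 6, 8}  B5 = {4, 5, 6, 8}
Tree: B1–B2, B1–B3, B2–B4, B1–B5
Every bag has size at most 4, so the width is 4 − 1 = 3 and tw(G) ≤ 3. On the other hand G contains the 4-clique {1, 2, 6, 8}. A clique must lie in a single bag of any decomposition, so no decomposition can have width below 3. Hence tw(G) = 3 exactly.

3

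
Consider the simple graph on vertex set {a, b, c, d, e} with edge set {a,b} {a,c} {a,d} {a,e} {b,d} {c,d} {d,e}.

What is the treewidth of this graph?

2

A width-2 tree decomposition is:
Bags: B1 = {a, b, d}  B2 = {a, d, e}  B3 = {a, c, d}
Tree: B1–B2, B2–B3
Each bag holds 3 vertices, so the decomposition has width 2, which upper-bounds the treewidth. On the other hand G contains the 3-clique {a, d, e}. A clique must lie in a single bag of any decomposition, so no decomposition can have width below 2. Hence tw(G) = 2 exactly.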